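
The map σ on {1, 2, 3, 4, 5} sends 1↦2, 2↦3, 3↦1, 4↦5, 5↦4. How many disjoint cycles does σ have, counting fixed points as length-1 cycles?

2

Cycle decomposition: (1 2 3) (4 5).
2 cycles.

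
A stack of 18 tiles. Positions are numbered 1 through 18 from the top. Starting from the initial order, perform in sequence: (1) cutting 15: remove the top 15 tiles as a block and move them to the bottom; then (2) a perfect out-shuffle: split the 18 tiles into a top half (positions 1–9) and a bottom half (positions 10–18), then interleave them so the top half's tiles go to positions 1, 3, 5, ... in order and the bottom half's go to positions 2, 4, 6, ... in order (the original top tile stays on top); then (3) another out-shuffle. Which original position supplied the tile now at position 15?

10

Undo the operations in reverse order, starting from position 15:
  undo op 3 (out-shuffle, from top half): 15 ← 8
  undo op 2 (out-shuffle, from bottom half): 8 ← 13
  undo op 1 (cut 15): 13 ← 10
So the tile at position 15 came from original position 10.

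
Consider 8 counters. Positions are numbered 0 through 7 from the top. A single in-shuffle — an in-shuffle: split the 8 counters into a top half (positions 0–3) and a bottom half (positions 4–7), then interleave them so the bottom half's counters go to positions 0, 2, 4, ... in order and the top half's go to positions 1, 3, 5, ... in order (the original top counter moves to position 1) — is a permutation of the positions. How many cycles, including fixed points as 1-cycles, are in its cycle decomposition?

2

Trace each unvisited position around until it returns:
(0 1 3 7 6 4) (2 5)
2 cycles in total.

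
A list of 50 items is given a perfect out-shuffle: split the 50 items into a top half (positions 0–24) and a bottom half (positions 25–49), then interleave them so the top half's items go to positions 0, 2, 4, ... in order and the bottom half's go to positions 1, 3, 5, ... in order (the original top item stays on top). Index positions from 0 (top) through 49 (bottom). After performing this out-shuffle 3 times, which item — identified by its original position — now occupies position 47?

Work backwards from position 47, undoing one out-shuffle at a time:
47 ← 48 ← 24 ← 12
So the item now at position 47 started at position 12.

12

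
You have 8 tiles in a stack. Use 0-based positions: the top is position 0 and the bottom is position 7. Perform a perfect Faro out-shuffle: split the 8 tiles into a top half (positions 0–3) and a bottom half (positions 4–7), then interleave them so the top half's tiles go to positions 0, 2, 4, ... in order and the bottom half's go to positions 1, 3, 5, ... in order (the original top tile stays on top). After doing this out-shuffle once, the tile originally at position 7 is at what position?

7

Position 7 is a fixed point of every out-shuffle, so the tile never moves.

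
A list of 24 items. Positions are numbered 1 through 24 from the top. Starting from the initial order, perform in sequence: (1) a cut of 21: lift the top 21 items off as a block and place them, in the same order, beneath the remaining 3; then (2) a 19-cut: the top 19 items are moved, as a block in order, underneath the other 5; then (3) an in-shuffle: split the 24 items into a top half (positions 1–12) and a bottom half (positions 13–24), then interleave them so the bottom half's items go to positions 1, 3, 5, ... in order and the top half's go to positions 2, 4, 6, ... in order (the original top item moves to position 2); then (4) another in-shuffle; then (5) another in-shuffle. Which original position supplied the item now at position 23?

Undo the operations in reverse order, starting from position 23:
  undo op 5 (in-shuffle, from bottom half): 23 ← 24
  undo op 4 (in-shuffle, from top half): 24 ← 12
  undo op 3 (in-shuffle, from top half): 12 ← 6
  undo op 2 (cut 19): 6 ← 1
  undo op 1 (cut 21): 1 ← 22
So the item at position 23 came from original position 22.

22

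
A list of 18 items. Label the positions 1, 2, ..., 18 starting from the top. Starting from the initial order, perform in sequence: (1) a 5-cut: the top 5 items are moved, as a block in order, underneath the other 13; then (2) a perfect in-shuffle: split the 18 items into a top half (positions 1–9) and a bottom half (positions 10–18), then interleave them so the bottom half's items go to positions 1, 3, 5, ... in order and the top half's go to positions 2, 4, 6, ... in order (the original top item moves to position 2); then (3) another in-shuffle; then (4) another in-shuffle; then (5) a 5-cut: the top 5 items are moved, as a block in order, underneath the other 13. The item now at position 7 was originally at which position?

16

Undo the operations in reverse order, starting from position 7:
  undo op 5 (cut 5): 7 ← 12
  undo op 4 (in-shuffle, from top half): 12 ← 6
  undo op 3 (in-shuffle, from top half): 6 ← 3
  undo op 2 (in-shuffle, from bottom half): 3 ← 11
  undo op 1 (cut 5): 11 ← 16
So the item at position 7 came from original position 16.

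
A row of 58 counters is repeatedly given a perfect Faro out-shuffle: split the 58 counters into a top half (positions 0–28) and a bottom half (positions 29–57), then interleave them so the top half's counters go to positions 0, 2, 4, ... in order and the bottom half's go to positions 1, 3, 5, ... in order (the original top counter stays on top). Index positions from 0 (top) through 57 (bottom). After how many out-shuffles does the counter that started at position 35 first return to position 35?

18

Follow position 35 under repeated out-shuffles:
35 → 13 → 26 → 52 → 47 → 37 → 17 → 34 → 11 → 22 → 44 → 31 → 5 → 10 → 20 → 40 → 23 → 46 → 35
It first returns after 18 out-shuffles.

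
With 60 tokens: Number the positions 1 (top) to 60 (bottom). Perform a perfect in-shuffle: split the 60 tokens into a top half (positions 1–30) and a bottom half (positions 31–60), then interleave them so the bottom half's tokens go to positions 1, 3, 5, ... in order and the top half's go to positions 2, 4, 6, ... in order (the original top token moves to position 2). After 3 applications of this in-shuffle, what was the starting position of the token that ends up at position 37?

58

Work backwards from position 37, undoing one in-shuffle at a time:
37 ← 49 ← 55 ← 58
So the token now at position 37 started at position 58.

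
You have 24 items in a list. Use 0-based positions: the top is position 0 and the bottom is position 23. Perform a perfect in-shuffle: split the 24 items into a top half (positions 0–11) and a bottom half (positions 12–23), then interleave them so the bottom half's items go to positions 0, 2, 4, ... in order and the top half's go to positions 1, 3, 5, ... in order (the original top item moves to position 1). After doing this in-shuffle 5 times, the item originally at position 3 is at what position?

2

Track the item's position through each in-shuffle:
3 → 7 → 15 → 6 → 13 → 2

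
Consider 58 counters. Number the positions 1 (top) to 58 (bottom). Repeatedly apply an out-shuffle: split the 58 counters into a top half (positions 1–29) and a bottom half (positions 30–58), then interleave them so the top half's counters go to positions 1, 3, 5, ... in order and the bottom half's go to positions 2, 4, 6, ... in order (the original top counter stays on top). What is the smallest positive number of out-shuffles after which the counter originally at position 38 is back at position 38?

18

Follow position 38 under repeated out-shuffles:
38 → 18 → 35 → 12 → 23 → 45 → 32 → 6 → 11 → 21 → 41 → 24 → 47 → 36 → 14 → 27 → 53 → 48 → 38
It first returns after 18 out-shuffles.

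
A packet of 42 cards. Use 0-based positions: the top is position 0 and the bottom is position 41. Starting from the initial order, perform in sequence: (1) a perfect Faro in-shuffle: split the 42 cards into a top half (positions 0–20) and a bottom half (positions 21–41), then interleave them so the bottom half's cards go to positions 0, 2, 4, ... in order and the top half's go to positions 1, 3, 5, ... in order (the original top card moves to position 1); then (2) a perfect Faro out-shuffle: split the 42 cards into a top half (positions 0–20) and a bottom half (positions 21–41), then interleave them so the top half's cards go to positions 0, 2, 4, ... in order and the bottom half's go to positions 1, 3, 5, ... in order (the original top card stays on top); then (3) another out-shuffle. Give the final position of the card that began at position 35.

Track the card from position 35 forward through each operation:
  after op 1 (in-shuffle): 35 → 28
  after op 2 (out-shuffle): 28 → 15
  after op 3 (out-shuffle): 15 → 30

30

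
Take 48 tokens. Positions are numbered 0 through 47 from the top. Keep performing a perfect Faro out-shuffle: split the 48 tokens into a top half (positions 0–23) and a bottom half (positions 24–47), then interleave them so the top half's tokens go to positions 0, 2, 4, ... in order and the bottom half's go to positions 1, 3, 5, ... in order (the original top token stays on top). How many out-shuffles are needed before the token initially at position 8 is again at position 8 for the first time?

Follow position 8 under repeated out-shuffles:
8 → 16 → 32 → 17 → 34 → 21 → 42 → 37 → ... → 8 (length 23)
It first returns after 23 out-shuffles.

23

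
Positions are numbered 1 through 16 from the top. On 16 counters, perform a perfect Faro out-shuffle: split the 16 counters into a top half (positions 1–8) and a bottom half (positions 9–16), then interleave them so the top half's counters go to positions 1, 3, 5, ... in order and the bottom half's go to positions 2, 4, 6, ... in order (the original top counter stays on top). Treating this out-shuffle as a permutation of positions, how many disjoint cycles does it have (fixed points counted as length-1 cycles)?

6

Trace each unvisited position around until it returns:
(1) (2 3 5 9) (4 7 13 10) (6 11) (8 15 14 12) (16)
6 cycles in total.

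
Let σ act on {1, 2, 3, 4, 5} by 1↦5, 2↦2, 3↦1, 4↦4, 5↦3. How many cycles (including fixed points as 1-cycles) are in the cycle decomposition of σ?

Cycle decomposition: (1 5 3) (2) (4).
3 cycles.

3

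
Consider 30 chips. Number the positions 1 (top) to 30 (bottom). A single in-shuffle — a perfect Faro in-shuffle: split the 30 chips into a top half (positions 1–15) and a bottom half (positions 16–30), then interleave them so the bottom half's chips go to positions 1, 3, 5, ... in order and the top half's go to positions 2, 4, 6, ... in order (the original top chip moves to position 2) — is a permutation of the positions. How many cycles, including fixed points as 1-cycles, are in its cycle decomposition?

6

Trace each unvisited position around until it returns:
(1 2 4 8 16) (3 6 12 24 17) (5 10 20 9 18) (7 14 28 25 19) (11 22 13 26 21) (15 30 29 27 23)
6 cycles in total.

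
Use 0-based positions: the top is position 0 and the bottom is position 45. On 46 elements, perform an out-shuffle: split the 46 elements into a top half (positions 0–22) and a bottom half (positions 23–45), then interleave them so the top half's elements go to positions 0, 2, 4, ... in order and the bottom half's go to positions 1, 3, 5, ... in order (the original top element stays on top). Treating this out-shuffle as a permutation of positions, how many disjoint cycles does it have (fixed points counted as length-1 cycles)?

9

Trace each unvisited position around until it returns:
(0) (1 2 4 8 16 32 ... len 12) (3 6 12 24) (5 10 20 40 35 25) (7 14 28 11 22 44 ... len 12) (9 18 36 27) (15 30) (21 42 39 33) ... plus 1 more
9 cycles in total.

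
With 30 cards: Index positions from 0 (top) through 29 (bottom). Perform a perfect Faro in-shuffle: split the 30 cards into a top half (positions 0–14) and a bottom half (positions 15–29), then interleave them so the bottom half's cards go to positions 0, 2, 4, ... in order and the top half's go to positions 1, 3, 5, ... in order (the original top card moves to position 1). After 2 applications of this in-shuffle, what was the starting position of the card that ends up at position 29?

Work backwards from position 29, undoing one in-shuffle at a time:
29 ← 14 ← 22
So the card now at position 29 started at position 22.

22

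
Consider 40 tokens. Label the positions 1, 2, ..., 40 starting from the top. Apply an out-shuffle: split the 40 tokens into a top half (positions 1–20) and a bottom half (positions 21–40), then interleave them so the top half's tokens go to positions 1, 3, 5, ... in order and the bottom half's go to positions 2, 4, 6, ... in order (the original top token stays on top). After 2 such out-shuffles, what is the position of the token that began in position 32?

8

Track the token's position through each out-shuffle:
32 → 24 → 8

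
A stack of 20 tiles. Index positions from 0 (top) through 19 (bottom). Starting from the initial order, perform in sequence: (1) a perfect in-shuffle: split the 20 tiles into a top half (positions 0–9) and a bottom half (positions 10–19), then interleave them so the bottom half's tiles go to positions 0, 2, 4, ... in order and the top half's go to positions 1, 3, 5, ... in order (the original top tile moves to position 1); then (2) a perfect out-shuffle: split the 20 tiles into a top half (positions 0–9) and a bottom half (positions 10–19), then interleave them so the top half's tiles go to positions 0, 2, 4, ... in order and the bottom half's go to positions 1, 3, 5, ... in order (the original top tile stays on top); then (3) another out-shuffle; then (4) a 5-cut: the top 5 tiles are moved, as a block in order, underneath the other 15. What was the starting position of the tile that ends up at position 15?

10

Undo the operations in reverse order, starting from position 15:
  undo op 4 (cut 5): 15 ← 0
  undo op 3 (out-shuffle, from top half): 0 ← 0
  undo op 2 (out-shuffle, from top half): 0 ← 0
  undo op 1 (in-shuffle, from bottom half): 0 ← 10
So the tile at position 15 came from original position 10.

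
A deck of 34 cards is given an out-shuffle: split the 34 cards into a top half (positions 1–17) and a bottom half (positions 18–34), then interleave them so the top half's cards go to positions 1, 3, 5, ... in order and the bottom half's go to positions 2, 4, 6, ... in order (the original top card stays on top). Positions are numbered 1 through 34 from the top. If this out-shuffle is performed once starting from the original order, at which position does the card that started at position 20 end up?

6

Track the card's position through each out-shuffle:
20 → 6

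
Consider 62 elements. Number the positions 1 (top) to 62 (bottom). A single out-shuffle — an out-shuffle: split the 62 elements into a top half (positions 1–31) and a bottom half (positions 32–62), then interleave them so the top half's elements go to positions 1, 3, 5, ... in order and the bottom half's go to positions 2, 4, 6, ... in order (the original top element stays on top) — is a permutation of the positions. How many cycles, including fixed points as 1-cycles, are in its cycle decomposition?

Trace each unvisited position around until it returns:
(1) (2 3 5 9 17 33 ... len 60) (62)
3 cycles in total.

3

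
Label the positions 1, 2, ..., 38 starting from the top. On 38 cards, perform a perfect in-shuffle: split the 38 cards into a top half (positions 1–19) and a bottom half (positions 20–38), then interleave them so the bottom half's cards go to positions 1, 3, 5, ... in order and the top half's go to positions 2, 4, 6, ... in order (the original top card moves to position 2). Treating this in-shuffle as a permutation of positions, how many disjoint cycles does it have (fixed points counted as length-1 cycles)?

Trace each unvisited position around until it returns:
(1 2 4 8 16 32 ... len 12) (3 6 12 24 9 18 ... len 12) (7 14 28 17 34 29 ... len 12) (13 26)
4 cycles in total.

4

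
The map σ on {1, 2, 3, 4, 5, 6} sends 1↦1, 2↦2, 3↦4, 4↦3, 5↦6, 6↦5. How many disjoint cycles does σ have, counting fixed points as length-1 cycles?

Cycle decomposition: (1) (2) (3 4) (5 6).
4 cycles.

4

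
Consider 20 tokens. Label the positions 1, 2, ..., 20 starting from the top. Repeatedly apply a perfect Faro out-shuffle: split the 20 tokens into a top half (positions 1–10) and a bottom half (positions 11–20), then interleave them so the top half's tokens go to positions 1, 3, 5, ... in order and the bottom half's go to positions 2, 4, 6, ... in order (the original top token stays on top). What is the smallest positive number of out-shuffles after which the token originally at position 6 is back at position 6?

18

Follow position 6 under repeated out-shuffles:
6 → 11 → 2 → 3 → 5 → 9 → 17 → 14 → 8 → 15 → 10 → 19 → 18 → 16 → 12 → 4 → 7 → 13 → 6
It first returns after 18 out-shuffles.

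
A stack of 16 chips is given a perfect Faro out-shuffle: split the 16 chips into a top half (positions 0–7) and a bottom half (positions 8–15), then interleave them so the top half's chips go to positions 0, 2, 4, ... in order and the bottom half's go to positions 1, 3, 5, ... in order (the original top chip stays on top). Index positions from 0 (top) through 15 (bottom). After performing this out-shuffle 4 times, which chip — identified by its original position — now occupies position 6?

6

Work backwards from position 6, undoing one out-shuffle at a time:
6 ← 3 ← 9 ← 12 ← 6
So the chip now at position 6 started at position 6.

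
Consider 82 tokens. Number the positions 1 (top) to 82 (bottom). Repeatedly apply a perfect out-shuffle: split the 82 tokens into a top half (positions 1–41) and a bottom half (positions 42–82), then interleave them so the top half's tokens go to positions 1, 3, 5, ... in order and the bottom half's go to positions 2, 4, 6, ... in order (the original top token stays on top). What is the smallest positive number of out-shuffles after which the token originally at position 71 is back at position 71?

Follow position 71 under repeated out-shuffles:
71 → 60 → 38 → 75 → 68 → 54 → 26 → 51 → ... → 71 (length 54)
It first returns after 54 out-shuffles.

54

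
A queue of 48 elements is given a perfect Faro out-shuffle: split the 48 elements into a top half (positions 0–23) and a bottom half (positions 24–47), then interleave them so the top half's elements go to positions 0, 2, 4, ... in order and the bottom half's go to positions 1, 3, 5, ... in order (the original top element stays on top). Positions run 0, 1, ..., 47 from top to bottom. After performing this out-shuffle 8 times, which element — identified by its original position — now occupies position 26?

46

Work backwards from position 26, undoing one out-shuffle at a time:
26 ← 13 ← 30 ← 15 ← 31 ← 39 ← 43 ← 45 ← 46
So the element now at position 26 started at position 46.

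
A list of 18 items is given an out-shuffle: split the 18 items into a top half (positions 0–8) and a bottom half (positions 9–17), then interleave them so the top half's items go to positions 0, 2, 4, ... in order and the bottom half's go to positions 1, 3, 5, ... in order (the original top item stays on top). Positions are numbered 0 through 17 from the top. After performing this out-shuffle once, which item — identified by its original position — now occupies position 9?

Work backwards from position 9, undoing one out-shuffle at a time:
9 ← 13
So the item now at position 9 started at position 13.

13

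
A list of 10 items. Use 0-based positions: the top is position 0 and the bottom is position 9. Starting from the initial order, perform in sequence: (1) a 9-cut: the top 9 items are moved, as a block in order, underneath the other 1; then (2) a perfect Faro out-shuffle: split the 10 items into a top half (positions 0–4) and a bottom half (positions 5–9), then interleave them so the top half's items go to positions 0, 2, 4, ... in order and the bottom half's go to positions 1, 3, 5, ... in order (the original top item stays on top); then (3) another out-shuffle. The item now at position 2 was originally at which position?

Undo the operations in reverse order, starting from position 2:
  undo op 3 (out-shuffle, from top half): 2 ← 1
  undo op 2 (out-shuffle, from bottom half): 1 ← 5
  undo op 1 (cut 9): 5 ← 4
So the item at position 2 came from original position 4.

4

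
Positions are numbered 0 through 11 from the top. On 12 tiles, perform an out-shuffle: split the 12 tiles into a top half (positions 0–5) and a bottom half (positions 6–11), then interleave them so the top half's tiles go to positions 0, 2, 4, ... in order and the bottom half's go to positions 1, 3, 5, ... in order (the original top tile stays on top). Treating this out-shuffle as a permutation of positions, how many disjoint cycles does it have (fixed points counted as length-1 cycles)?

Trace each unvisited position around until it returns:
(0) (1 2 4 8 5 10 9 7 3 6) (11)
3 cycles in total.

3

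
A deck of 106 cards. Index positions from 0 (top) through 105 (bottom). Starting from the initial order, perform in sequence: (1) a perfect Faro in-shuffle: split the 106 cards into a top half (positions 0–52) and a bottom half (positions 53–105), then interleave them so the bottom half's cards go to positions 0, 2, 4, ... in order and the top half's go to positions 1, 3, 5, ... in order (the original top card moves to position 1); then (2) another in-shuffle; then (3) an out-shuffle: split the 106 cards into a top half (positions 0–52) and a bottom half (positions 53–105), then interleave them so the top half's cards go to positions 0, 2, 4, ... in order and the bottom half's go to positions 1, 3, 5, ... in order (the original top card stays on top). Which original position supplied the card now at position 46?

Undo the operations in reverse order, starting from position 46:
  undo op 3 (out-shuffle, from top half): 46 ← 23
  undo op 2 (in-shuffle, from top half): 23 ← 11
  undo op 1 (in-shuffle, from top half): 11 ← 5
So the card at position 46 came from original position 5.

5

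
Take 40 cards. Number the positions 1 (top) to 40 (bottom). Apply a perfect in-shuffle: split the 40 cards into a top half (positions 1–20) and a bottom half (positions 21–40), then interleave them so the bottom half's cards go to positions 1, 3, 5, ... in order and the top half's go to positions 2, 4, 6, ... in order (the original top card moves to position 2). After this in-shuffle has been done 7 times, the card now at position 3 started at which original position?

17

Work backwards from position 3, undoing one in-shuffle at a time:
3 ← 22 ← 11 ← 26 ← 13 ← 27 ← 34 ← 17
So the card now at position 3 started at position 17.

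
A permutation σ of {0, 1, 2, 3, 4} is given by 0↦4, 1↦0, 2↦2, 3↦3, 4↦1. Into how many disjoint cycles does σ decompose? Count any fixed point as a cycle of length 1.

Cycle decomposition: (0 4 1) (2) (3).
3 cycles.

3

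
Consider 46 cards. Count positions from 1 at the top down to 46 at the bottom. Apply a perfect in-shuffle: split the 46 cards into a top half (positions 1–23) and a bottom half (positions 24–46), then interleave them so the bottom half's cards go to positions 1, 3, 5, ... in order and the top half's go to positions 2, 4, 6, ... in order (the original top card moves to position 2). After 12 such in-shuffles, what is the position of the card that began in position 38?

Track the card's position through each in-shuffle:
38 → 29 → 11 → 22 → 44 → 41 → 35 → 23 → 46 → 45 → 43 → 39 → 31

31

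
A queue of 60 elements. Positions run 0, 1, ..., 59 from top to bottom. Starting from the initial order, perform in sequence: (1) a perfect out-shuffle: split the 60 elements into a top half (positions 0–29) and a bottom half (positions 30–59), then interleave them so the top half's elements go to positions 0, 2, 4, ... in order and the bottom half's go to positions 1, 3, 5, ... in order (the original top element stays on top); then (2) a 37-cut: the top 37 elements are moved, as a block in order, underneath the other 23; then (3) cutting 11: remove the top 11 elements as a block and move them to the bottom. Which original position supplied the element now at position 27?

Undo the operations in reverse order, starting from position 27:
  undo op 3 (cut 11): 27 ← 38
  undo op 2 (cut 37): 38 ← 15
  undo op 1 (out-shuffle, from bottom half): 15 ← 37
So the element at position 27 came from original position 37.

37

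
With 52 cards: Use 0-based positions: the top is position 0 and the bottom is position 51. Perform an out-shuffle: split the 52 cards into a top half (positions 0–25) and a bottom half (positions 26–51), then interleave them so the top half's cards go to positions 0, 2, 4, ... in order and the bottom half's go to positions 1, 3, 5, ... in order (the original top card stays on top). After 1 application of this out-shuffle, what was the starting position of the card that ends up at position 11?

Work backwards from position 11, undoing one out-shuffle at a time:
11 ← 31
So the card now at position 11 started at position 31.

31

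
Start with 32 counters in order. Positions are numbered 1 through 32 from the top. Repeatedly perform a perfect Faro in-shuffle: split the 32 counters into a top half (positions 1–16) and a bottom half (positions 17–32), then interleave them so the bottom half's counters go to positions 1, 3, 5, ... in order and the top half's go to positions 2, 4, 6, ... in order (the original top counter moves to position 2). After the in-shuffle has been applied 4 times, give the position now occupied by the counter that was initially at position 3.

Track the counter's position through each in-shuffle:
3 → 6 → 12 → 24 → 15

15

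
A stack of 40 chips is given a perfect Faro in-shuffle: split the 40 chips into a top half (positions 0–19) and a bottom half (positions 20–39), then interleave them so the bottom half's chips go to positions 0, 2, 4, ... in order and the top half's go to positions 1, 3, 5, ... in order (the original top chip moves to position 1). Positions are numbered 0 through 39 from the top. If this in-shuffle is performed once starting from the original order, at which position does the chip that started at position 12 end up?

25

Track the chip's position through each in-shuffle:
12 → 25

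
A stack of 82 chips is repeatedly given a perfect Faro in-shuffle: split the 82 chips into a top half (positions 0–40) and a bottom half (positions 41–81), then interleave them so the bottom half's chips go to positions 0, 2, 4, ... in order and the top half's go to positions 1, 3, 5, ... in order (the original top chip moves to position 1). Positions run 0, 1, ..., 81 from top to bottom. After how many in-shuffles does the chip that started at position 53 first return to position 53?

82

Follow position 53 under repeated in-shuffles:
53 → 24 → 49 → 16 → 33 → 67 → 52 → 22 → ... → 53 (length 82)
It first returns after 82 in-shuffles.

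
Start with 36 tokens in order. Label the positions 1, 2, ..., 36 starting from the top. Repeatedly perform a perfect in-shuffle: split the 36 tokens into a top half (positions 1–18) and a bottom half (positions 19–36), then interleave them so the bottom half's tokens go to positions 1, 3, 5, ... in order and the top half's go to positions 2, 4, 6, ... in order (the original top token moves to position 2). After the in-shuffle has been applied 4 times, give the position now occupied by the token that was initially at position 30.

Track the token's position through each in-shuffle:
30 → 23 → 9 → 18 → 36

36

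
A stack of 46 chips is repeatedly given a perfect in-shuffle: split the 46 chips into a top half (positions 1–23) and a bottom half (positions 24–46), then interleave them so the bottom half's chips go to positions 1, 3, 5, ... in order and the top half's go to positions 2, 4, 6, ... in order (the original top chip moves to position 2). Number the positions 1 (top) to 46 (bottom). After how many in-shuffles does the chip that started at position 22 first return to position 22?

Follow position 22 under repeated in-shuffles:
22 → 44 → 41 → 35 → 23 → 46 → 45 → 43 → ... → 22 (length 23)
It first returns after 23 in-shuffles.

23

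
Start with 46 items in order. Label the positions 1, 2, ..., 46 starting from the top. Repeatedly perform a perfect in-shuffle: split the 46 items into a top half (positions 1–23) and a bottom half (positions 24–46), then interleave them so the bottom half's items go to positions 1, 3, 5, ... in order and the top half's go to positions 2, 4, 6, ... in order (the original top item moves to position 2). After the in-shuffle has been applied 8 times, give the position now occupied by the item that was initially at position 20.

44

Track the item's position through each in-shuffle:
20 → 40 → 33 → 19 → 38 → 29 → 11 → 22 → 44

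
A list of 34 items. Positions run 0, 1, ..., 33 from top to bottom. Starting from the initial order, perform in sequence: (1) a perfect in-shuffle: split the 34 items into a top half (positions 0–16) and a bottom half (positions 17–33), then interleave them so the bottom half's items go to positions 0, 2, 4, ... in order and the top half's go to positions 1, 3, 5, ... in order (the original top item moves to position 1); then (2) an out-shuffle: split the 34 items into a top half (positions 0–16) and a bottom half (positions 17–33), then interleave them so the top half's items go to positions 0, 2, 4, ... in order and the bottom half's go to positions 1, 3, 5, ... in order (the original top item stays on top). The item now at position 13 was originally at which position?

11

Undo the operations in reverse order, starting from position 13:
  undo op 2 (out-shuffle, from bottom half): 13 ← 23
  undo op 1 (in-shuffle, from top half): 23 ← 11
So the item at position 13 came from original position 11.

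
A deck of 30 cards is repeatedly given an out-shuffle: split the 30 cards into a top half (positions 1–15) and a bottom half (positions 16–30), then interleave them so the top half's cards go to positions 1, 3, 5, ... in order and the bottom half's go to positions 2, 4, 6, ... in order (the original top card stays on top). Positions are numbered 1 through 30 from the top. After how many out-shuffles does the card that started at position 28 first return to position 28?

Follow position 28 under repeated out-shuffles:
28 → 26 → 22 → 14 → 27 → 24 → 18 → 6 → ... → 28 (length 28)
It first returns after 28 out-shuffles.

28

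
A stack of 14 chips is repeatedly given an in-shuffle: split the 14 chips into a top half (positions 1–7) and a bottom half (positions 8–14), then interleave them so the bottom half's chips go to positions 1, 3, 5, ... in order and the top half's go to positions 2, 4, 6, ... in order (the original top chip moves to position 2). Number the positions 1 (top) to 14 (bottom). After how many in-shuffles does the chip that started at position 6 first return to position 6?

4

Follow position 6 under repeated in-shuffles:
6 → 12 → 9 → 3 → 6
It first returns after 4 in-shuffles.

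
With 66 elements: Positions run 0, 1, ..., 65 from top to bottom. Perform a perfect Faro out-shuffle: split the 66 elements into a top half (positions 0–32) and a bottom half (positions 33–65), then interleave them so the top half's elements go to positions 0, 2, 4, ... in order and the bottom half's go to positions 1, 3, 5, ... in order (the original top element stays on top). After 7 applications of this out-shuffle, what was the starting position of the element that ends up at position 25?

20

Work backwards from position 25, undoing one out-shuffle at a time:
25 ← 45 ← 55 ← 60 ← 30 ← 15 ← 40 ← 20
So the element now at position 25 started at position 20.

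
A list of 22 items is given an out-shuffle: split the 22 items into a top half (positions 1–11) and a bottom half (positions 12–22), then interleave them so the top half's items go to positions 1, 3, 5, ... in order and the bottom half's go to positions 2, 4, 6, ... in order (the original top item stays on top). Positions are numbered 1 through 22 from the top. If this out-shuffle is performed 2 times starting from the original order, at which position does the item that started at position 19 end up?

Track the item's position through each out-shuffle:
19 → 16 → 10

10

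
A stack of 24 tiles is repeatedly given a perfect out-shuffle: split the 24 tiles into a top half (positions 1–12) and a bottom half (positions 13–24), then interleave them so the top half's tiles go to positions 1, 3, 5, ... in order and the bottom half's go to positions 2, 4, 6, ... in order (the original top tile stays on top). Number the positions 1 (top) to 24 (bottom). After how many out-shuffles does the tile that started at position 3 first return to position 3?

Follow position 3 under repeated out-shuffles:
3 → 5 → 9 → 17 → 10 → 19 → 14 → 4 → 7 → 13 → 2 → 3
It first returns after 11 out-shuffles.

11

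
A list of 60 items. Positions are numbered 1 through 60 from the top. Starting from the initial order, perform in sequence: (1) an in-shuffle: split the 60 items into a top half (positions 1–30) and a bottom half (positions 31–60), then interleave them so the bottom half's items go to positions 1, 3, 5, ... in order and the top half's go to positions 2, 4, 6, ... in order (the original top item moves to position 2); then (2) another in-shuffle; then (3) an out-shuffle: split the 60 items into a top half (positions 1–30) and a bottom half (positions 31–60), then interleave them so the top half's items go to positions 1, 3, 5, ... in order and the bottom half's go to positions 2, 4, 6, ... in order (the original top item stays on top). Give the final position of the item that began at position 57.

30

Track the item from position 57 forward through each operation:
  after op 1 (in-shuffle): 57 → 53
  after op 2 (in-shuffle): 53 → 45
  after op 3 (out-shuffle): 45 → 30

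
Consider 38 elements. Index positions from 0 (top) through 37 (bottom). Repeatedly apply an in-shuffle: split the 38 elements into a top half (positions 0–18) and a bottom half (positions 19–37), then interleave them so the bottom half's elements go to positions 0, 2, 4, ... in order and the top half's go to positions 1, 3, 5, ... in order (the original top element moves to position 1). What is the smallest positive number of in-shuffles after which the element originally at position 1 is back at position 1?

Follow position 1 under repeated in-shuffles:
1 → 3 → 7 → 15 → 31 → 24 → 10 → 21 → 4 → 9 → 19 → 0 → 1
It first returns after 12 in-shuffles.

12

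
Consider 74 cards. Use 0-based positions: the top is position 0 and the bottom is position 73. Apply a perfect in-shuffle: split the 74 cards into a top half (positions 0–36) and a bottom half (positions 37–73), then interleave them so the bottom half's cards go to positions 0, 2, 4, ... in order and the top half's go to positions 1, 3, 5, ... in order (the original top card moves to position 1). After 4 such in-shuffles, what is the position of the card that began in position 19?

Track the card's position through each in-shuffle:
19 → 39 → 4 → 9 → 19

19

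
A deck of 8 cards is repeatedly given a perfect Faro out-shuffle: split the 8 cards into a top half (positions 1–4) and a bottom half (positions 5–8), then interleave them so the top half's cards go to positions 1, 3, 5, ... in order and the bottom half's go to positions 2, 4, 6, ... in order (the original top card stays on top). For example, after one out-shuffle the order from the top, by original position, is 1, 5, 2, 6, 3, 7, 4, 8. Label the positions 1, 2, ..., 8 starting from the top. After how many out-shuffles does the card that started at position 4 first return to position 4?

Follow position 4 under repeated out-shuffles:
4 → 7 → 6 → 4
It first returns after 3 out-shuffles.

3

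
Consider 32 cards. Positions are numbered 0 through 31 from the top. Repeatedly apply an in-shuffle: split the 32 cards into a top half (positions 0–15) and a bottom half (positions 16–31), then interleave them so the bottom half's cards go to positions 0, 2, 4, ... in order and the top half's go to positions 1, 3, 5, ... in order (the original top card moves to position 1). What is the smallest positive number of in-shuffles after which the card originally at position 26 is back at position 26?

Follow position 26 under repeated in-shuffles:
26 → 20 → 8 → 17 → 2 → 5 → 11 → 23 → 14 → 29 → 26
It first returns after 10 in-shuffles.

10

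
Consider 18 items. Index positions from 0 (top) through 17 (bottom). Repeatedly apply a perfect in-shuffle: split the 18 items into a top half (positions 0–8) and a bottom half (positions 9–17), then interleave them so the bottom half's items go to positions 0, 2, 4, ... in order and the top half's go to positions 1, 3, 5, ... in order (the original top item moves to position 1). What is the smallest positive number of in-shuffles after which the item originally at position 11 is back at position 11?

18

Follow position 11 under repeated in-shuffles:
11 → 4 → 9 → 0 → 1 → 3 → 7 → 15 → 12 → 6 → 13 → 8 → 17 → 16 → 14 → 10 → 2 → 5 → 11
It first returns after 18 in-shuffles.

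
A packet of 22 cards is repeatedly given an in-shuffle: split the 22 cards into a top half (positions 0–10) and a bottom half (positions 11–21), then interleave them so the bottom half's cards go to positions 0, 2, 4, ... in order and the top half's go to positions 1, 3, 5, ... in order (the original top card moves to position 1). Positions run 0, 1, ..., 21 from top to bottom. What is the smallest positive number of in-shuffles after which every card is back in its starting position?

The in-shuffle permutes the 22 positions with cycle lengths [11, 11].
Every card is home exactly when every cycle has completed a whole number of laps, i.e. after lcm(11) = 11 in-shuffles.

11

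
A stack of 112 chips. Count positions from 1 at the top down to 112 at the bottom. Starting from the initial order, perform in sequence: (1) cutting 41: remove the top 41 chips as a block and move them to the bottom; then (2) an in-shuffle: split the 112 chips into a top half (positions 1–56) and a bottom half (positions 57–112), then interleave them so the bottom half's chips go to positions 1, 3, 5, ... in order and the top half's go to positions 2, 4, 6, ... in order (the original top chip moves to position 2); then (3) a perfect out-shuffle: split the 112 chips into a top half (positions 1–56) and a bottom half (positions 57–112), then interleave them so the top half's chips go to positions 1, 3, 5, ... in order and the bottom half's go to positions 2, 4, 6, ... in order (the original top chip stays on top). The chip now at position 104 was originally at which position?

95

Undo the operations in reverse order, starting from position 104:
  undo op 3 (out-shuffle, from bottom half): 104 ← 108
  undo op 2 (in-shuffle, from top half): 108 ← 54
  undo op 1 (cut 41): 54 ← 95
So the chip at position 104 came from original position 95.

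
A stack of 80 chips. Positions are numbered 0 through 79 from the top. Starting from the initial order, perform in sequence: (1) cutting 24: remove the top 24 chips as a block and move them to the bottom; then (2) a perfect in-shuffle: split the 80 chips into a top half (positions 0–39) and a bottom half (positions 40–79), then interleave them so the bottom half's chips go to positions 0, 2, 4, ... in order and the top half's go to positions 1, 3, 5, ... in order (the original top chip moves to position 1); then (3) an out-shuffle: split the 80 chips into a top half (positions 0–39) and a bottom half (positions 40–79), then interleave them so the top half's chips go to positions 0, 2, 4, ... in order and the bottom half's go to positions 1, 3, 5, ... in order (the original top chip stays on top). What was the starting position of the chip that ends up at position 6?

Undo the operations in reverse order, starting from position 6:
  undo op 3 (out-shuffle, from top half): 6 ← 3
  undo op 2 (in-shuffle, from top half): 3 ← 1
  undo op 1 (cut 24): 1 ← 25
So the chip at position 6 came from original position 25.

25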